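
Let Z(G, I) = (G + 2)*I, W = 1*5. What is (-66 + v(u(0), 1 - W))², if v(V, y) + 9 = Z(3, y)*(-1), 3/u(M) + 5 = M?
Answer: 3025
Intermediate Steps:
W = 5
u(M) = 3/(-5 + M)
Z(G, I) = I*(2 + G) (Z(G, I) = (2 + G)*I = I*(2 + G))
v(V, y) = -9 - 5*y (v(V, y) = -9 + (y*(2 + 3))*(-1) = -9 + (y*5)*(-1) = -9 + (5*y)*(-1) = -9 - 5*y)
(-66 + v(u(0), 1 - W))² = (-66 + (-9 - 5*(1 - 1*5)))² = (-66 + (-9 - 5*(1 - 5)))² = (-66 + (-9 - 5*(-4)))² = (-66 + (-9 + 20))² = (-66 + 11)² = (-55)² = 3025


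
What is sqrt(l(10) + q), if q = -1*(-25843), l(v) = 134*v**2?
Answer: sqrt(39243) ≈ 198.10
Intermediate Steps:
q = 25843
sqrt(l(10) + q) = sqrt(134*10**2 + 25843) = sqrt(134*100 + 25843) = sqrt(13400 + 25843) = sqrt(39243)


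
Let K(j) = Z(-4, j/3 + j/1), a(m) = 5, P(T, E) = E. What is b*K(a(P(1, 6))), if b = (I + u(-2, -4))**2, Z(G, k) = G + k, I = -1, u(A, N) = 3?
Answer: 32/3 ≈ 10.667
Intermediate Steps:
b = 4 (b = (-1 + 3)**2 = 2**2 = 4)
K(j) = -4 + 4*j/3 (K(j) = -4 + (j/3 + j/1) = -4 + (j*(1/3) + j*1) = -4 + (j/3 + j) = -4 + 4*j/3)
b*K(a(P(1, 6))) = 4*(-4 + (4/3)*5) = 4*(-4 + 20/3) = 4*(8/3) = 32/3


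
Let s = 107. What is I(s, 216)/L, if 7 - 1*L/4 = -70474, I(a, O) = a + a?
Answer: 107/140962 ≈ 0.00075907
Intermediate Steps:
I(a, O) = 2*a
L = 281924 (L = 28 - 4*(-70474) = 28 + 281896 = 281924)
I(s, 216)/L = (2*107)/281924 = 214*(1/281924) = 107/140962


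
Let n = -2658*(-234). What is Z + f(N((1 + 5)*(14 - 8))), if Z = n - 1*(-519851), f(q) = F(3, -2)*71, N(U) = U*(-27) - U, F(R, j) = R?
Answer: 1142036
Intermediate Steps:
n = 621972
N(U) = -28*U (N(U) = -27*U - U = -28*U)
f(q) = 213 (f(q) = 3*71 = 213)
Z = 1141823 (Z = 621972 - 1*(-519851) = 621972 + 519851 = 1141823)
Z + f(N((1 + 5)*(14 - 8))) = 1141823 + 213 = 1142036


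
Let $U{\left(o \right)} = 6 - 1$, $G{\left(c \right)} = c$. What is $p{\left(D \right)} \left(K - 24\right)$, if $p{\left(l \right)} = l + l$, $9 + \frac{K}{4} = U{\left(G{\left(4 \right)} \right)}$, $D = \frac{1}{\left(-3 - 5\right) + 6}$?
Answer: $40$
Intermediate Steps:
$U{\left(o \right)} = 5$
$D = - \frac{1}{2}$ ($D = \frac{1}{-8 + 6} = \frac{1}{-2} = - \frac{1}{2} \approx -0.5$)
$K = -16$ ($K = -36 + 4 \cdot 5 = -36 + 20 = -16$)
$p{\left(l \right)} = 2 l$
$p{\left(D \right)} \left(K - 24\right) = 2 \left(- \frac{1}{2}\right) \left(-16 - 24\right) = \left(-1\right) \left(-40\right) = 40$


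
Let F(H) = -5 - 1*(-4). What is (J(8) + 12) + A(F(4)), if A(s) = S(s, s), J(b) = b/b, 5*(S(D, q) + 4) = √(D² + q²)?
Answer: 9 + √2/5 ≈ 9.2828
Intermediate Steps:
F(H) = -1 (F(H) = -5 + 4 = -1)
S(D, q) = -4 + √(D² + q²)/5
J(b) = 1
A(s) = -4 + √2*√(s²)/5 (A(s) = -4 + √(s² + s²)/5 = -4 + √(2*s²)/5 = -4 + (√2*√(s²))/5 = -4 + √2*√(s²)/5)
(J(8) + 12) + A(F(4)) = (1 + 12) + (-4 + √2*√((-1)²)/5) = 13 + (-4 + √2*√1/5) = 13 + (-4 + (⅕)*√2*1) = 13 + (-4 + √2/5) = 9 + √2/5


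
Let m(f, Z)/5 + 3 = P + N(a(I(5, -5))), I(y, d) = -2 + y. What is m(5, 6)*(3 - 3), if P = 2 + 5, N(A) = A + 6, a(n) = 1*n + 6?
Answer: 0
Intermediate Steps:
a(n) = 6 + n (a(n) = n + 6 = 6 + n)
N(A) = 6 + A
P = 7
m(f, Z) = 95 (m(f, Z) = -15 + 5*(7 + (6 + (6 + (-2 + 5)))) = -15 + 5*(7 + (6 + (6 + 3))) = -15 + 5*(7 + (6 + 9)) = -15 + 5*(7 + 15) = -15 + 5*22 = -15 + 110 = 95)
m(5, 6)*(3 - 3) = 95*(3 - 3) = 95*0 = 0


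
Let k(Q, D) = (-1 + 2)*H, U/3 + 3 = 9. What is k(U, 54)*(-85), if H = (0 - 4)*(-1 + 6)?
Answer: 1700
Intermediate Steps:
U = 18 (U = -9 + 3*9 = -9 + 27 = 18)
H = -20 (H = -4*5 = -20)
k(Q, D) = -20 (k(Q, D) = (-1 + 2)*(-20) = 1*(-20) = -20)
k(U, 54)*(-85) = -20*(-85) = 1700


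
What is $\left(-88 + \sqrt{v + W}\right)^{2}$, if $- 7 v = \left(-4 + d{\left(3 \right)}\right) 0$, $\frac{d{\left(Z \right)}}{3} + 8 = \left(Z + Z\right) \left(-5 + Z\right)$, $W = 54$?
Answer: $7798 - 528 \sqrt{6} \approx 6504.7$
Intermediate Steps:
$d{\left(Z \right)} = -24 + 6 Z \left(-5 + Z\right)$ ($d{\left(Z \right)} = -24 + 3 \left(Z + Z\right) \left(-5 + Z\right) = -24 + 3 \cdot 2 Z \left(-5 + Z\right) = -24 + 6 Z \left(-5 + Z\right)$)
$v = 0$ ($v = - \frac{\left(-4 - \left(114 - 54\right)\right) 0}{7} = - \frac{\left(-4 - 60\right) 0}{7} = - \frac{\left(-64\right) 0}{7} = \left(- \frac{1}{7}\right) 0 = 0$)
$\left(-88 + \sqrt{v + W}\right)^{2} = \left(-88 + \sqrt{0 + 54}\right)^{2} = \left(-88 + \sqrt{54}\right)^{2} = \left(-88 + 3 \sqrt{6}\right)^{2}$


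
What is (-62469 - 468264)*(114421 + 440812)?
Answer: -294680475789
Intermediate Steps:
(-62469 - 468264)*(114421 + 440812) = -530733*555233 = -294680475789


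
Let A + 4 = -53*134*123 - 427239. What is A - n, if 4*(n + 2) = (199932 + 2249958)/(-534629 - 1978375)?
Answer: -2179254881117/1675336 ≈ -1.3008e+6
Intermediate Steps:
n = -3758987/1675336 (n = -2 + ((199932 + 2249958)/(-534629 - 1978375))/4 = -2 + (2449890/(-2513004))/4 = -2 + (2449890*(-1/2513004))/4 = -2 + (1/4)*(-408315/418834) = -2 - 408315/1675336 = -3758987/1675336 ≈ -2.2437)
A = -1300789 (A = -4 + (-53*134*123 - 427239) = -4 + (-7102*123 - 427239) = -4 + (-873546 - 427239) = -4 - 1300785 = -1300789)
A - n = -1300789 - 1*(-3758987/1675336) = -1300789 + 3758987/1675336 = -2179254881117/1675336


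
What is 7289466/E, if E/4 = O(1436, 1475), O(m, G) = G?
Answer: 3644733/2950 ≈ 1235.5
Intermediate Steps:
E = 5900 (E = 4*1475 = 5900)
7289466/E = 7289466/5900 = 7289466*(1/5900) = 3644733/2950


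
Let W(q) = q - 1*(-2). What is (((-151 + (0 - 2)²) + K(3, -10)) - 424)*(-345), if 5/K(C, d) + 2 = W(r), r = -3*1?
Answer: 197570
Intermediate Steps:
r = -3
W(q) = 2 + q (W(q) = q + 2 = 2 + q)
K(C, d) = -5/3 (K(C, d) = 5/(-2 + (2 - 3)) = 5/(-2 - 1) = 5/(-3) = 5*(-⅓) = -5/3)
(((-151 + (0 - 2)²) + K(3, -10)) - 424)*(-345) = (((-151 + (0 - 2)²) - 5/3) - 424)*(-345) = (((-151 + (-2)²) - 5/3) - 424)*(-345) = (((-151 + 4) - 5/3) - 424)*(-345) = ((-147 - 5/3) - 424)*(-345) = (-446/3 - 424)*(-345) = -1718/3*(-345) = 197570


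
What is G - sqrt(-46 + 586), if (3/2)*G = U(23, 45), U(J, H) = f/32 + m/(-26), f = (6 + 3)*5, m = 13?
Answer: 29/48 - 6*sqrt(15) ≈ -22.634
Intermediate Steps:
f = 45 (f = 9*5 = 45)
U(J, H) = 29/32 (U(J, H) = 45/32 + 13/(-26) = 45*(1/32) + 13*(-1/26) = 45/32 - 1/2 = 29/32)
G = 29/48 (G = (2/3)*(29/32) = 29/48 ≈ 0.60417)
G - sqrt(-46 + 586) = 29/48 - sqrt(-46 + 586) = 29/48 - sqrt(540) = 29/48 - 6*sqrt(15)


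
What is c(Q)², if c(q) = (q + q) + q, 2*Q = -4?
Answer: 36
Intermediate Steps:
Q = -2 (Q = (½)*(-4) = -2)
c(q) = 3*q (c(q) = 2*q + q = 3*q)
c(Q)² = (3*(-2))² = (-6)² = 36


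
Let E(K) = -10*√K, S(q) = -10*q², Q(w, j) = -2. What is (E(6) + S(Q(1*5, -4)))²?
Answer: 2200 + 800*√6 ≈ 4159.6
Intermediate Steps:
(E(6) + S(Q(1*5, -4)))² = (-10*√6 - 10*(-2)²)² = (-10*√6 - 10*4)² = (-10*√6 - 40)² = (-40 - 10*√6)²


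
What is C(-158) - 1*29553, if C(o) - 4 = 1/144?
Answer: -4255055/144 ≈ -29549.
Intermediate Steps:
C(o) = 577/144 (C(o) = 4 + 1/144 = 577/144)
C(-158) - 1*29553 = 577/144 - 1*29553 = 577/144 - 29553 = -4255055/144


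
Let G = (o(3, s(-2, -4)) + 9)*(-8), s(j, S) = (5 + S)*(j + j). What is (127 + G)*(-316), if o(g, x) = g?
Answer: -9796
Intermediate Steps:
s(j, S) = 2*j*(5 + S) (s(j, S) = (5 + S)*(2*j) = 2*j*(5 + S))
G = -96 (G = (3 + 9)*(-8) = 12*(-8) = -96)
(127 + G)*(-316) = (127 - 96)*(-316) = 31*(-316) = -9796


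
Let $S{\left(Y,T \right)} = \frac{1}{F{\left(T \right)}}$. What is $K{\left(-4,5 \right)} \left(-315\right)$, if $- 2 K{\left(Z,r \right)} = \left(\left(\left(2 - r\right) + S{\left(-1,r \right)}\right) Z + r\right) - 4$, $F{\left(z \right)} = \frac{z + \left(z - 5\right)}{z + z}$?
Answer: $\frac{1575}{2} \approx 787.5$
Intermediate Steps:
$F{\left(z \right)} = \frac{-5 + 2 z}{2 z}$ ($F{\left(z \right)} = \frac{z + \left(z - 5\right)}{2 z} = \left(z + \left(-5 + z\right)\right) \frac{1}{2 z} = \left(-5 + 2 z\right) \frac{1}{2 z} = \frac{-5 + 2 z}{2 z}$)
$S{\left(Y,T \right)} = \frac{T}{- \frac{5}{2} + T}$ ($S{\left(Y,T \right)} = \frac{1}{\frac{1}{T} \left(- \frac{5}{2} + T\right)} = \frac{T}{- \frac{5}{2} + T}$)
$K{\left(Z,r \right)} = 2 - \frac{r}{2} - \frac{Z \left(2 - r + \frac{2 r}{-5 + 2 r}\right)}{2}$ ($K{\left(Z,r \right)} = - \frac{\left(\left(\left(2 - r\right) + \frac{2 r}{-5 + 2 r}\right) Z + r\right) - 4}{2} = - \frac{\left(\left(2 - r + \frac{2 r}{-5 + 2 r}\right) Z + r\right) - 4}{2} = - \frac{\left(Z \left(2 - r + \frac{2 r}{-5 + 2 r}\right) + r\right) - 4}{2} = - \frac{\left(r + Z \left(2 - r + \frac{2 r}{-5 + 2 r}\right)\right) - 4}{2} = - \frac{-4 + r + Z \left(2 - r + \frac{2 r}{-5 + 2 r}\right)}{2} = 2 - \frac{r}{2} - \frac{Z \left(2 - r + \frac{2 r}{-5 + 2 r}\right)}{2}$)
$K{\left(-4,5 \right)} \left(-315\right) = \frac{\left(-5 + 2 \cdot 5\right) \left(4 - 5 - -8 - 20\right) - \left(-8\right) 5}{2 \left(-5 + 2 \cdot 5\right)} \left(-315\right) = \frac{\left(-5 + 10\right) \left(4 - 5 + 8 - 20\right) + 40}{2 \left(-5 + 10\right)} \left(-315\right) = \frac{5 \left(-13\right) + 40}{2 \cdot 5} \left(-315\right) = \frac{1}{2} \cdot \frac{1}{5} \left(-65 + 40\right) \left(-315\right) = \frac{1}{2} \cdot \frac{1}{5} \left(-25\right) \left(-315\right) = \left(- \frac{5}{2}\right) \left(-315\right) = \frac{1575}{2}$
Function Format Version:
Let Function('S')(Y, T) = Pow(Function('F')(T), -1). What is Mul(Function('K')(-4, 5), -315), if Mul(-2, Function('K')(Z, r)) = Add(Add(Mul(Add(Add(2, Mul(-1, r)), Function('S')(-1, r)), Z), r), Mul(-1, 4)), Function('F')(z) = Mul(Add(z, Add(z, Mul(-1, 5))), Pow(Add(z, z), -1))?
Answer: Rational(1575, 2) ≈ 787.50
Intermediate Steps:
Function('F')(z) = Mul(Rational(1, 2), Pow(z, -1), Add(-5, Mul(2, z))) (Function('F')(z) = Mul(Add(z, Add(z, -5)), Pow(Mul(2, z), -1)) = Mul(Add(z, Add(-5, z)), Mul(Rational(1, 2), Pow(z, -1))) = Mul(Add(-5, Mul(2, z)), Mul(Rational(1, 2), Pow(z, -1))) = Mul(Rational(1, 2), Pow(z, -1), Add(-5, Mul(2, z))))
Function('S')(Y, T) = Mul(T, Pow(Add(Rational(-5, 2), T), -1)) (Function('S')(Y, T) = Pow(Mul(Pow(T, -1), Add(Rational(-5, 2), T)), -1) = Mul(T, Pow(Add(Rational(-5, 2), T), -1)))
Function('K')(Z, r) = Add(2, Mul(Rational(-1, 2), r), Mul(Rational(-1, 2), Z, Add(2, Mul(-1, r), Mul(2, r, Pow(Add(-5, Mul(2, r)), -1))))) (Function('K')(Z, r) = Mul(Rational(-1, 2), Add(Add(Mul(Add(Add(2, Mul(-1, r)), Mul(2, r, Pow(Add(-5, Mul(2, r)), -1))), Z), r), Mul(-1, 4))) = Mul(Rational(-1, 2), Add(Add(Mul(Add(2, Mul(-1, r), Mul(2, r, Pow(Add(-5, Mul(2, r)), -1))), Z), r), -4)) = Mul(Rational(-1, 2), Add(Add(Mul(Z, Add(2, Mul(-1, r), Mul(2, r, Pow(Add(-5, Mul(2, r)), -1)))), r), -4)) = Mul(Rational(-1, 2), Add(Add(r, Mul(Z, Add(2, Mul(-1, r), Mul(2, r, Pow(Add(-5, Mul(2, r)), -1))))), -4)) = Mul(Rational(-1, 2), Add(-4, r, Mul(Z, Add(2, Mul(-1, r), Mul(2, r, Pow(Add(-5, Mul(2, r)), -1)))))) = Add(2, Mul(Rational(-1, 2), r), Mul(Rational(-1, 2), Z, Add(2, Mul(-1, r), Mul(2, r, Pow(Add(-5, Mul(2, r)), -1))))))
Mul(Function('K')(-4, 5), -315) = Mul(Mul(Rational(1, 2), Pow(Add(-5, Mul(2, 5)), -1), Add(Mul(Add(-5, Mul(2, 5)), Add(4, Mul(-1, 5), Mul(-2, -4), Mul(-4, 5))), Mul(-2, -4, 5))), -315) = Mul(Mul(Rational(1, 2), Pow(Add(-5, 10), -1), Add(Mul(Add(-5, 10), Add(4, -5, 8, -20)), 40)), -315) = Mul(Mul(Rational(1, 2), Pow(5, -1), Add(Mul(5, -13), 40)), -315) = Mul(Mul(Rational(1, 2), Rational(1, 5), Add(-65, 40)), -315) = Mul(Mul(Rational(1, 2), Rational(1, 5), -25), -315) = Mul(Rational(-5, 2), -315) = Rational(1575, 2)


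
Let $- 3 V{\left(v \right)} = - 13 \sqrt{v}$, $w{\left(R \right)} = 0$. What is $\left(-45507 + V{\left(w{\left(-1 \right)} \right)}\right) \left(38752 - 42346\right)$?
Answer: $163552158$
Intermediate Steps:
$V{\left(v \right)} = \frac{13 \sqrt{v}}{3}$ ($V{\left(v \right)} = - \frac{\left(-13\right) \sqrt{v}}{3} = \frac{13 \sqrt{v}}{3}$)
$\left(-45507 + V{\left(w{\left(-1 \right)} \right)}\right) \left(38752 - 42346\right) = \left(-45507 + \frac{13 \sqrt{0}}{3}\right) \left(38752 - 42346\right) = \left(-45507 + \frac{13}{3} \cdot 0\right) \left(-3594\right) = \left(-45507 + 0\right) \left(-3594\right) = \left(-45507\right) \left(-3594\right) = 163552158$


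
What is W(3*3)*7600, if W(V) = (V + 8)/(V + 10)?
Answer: 6800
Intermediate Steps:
W(V) = (8 + V)/(10 + V)
W(3*3)*7600 = ((8 + 3*3)/(10 + 3*3))*7600 = ((8 + 9)/(10 + 9))*7600 = (17/19)*7600 = 6800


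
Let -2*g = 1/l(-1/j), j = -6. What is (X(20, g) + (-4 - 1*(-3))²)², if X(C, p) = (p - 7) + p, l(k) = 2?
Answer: 169/4 ≈ 42.250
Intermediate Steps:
g = -¼ (g = -½/2 = -½*½ = -¼ ≈ -0.25000)
X(C, p) = -7 + 2*p (X(C, p) = (-7 + p) + p = -7 + 2*p)
(X(20, g) + (-4 - 1*(-3))²)² = ((-7 + 2*(-¼)) + (-4 - 1*(-3))²)² = ((-7 - ½) + (-4 + 3)²)² = (-15/2 + (-1)²)² = (-15/2 + 1)² = (-13/2)² = 169/4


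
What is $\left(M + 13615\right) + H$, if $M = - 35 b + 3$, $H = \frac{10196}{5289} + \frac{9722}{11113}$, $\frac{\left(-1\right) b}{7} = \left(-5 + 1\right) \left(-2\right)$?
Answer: $\frac{915787490552}{58776657} \approx 15581.0$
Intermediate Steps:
$b = -56$ ($b = - 7 \left(-5 + 1\right) \left(-2\right) = - 7 \left(\left(-4\right) \left(-2\right)\right) = \left(-7\right) 8 = -56$)
$H = \frac{164727806}{58776657}$ ($H = 10196 \cdot \frac{1}{5289} + 9722 \cdot \frac{1}{11113} = \frac{10196}{5289} + \frac{9722}{11113} = \frac{164727806}{58776657} \approx 2.8026$)
$M = 1963$ ($M = \left(-35\right) \left(-56\right) + 3 = 1960 + 3 = 1963$)
$\left(M + 13615\right) + H = \left(1963 + 13615\right) + \frac{164727806}{58776657} = 15578 + \frac{164727806}{58776657} = \frac{915787490552}{58776657}$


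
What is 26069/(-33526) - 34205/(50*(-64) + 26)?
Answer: 266003456/26602881 ≈ 9.9991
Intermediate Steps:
26069/(-33526) - 34205/(50*(-64) + 26) = 26069*(-1/33526) - 34205/(-3200 + 26) = -26069/33526 - 34205/(-3174) = -26069/33526 - 34205*(-1/3174) = -26069/33526 + 34205/3174 = 266003456/26602881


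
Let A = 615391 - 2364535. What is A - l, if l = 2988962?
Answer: -4738106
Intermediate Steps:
A = -1749144
A - l = -1749144 - 1*2988962 = -1749144 - 2988962 = -4738106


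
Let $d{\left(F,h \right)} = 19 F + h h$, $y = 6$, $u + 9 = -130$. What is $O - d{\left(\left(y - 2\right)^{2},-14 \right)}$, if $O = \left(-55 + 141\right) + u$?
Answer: $-553$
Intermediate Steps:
$u = -139$ ($u = -9 - 130 = -139$)
$O = -53$ ($O = \left(-55 + 141\right) - 139 = 86 - 139 = -53$)
$d{\left(F,h \right)} = h^{2} + 19 F$ ($d{\left(F,h \right)} = 19 F + h^{2} = h^{2} + 19 F$)
$O - d{\left(\left(y - 2\right)^{2},-14 \right)} = -53 - \left(\left(-14\right)^{2} + 19 \left(6 - 2\right)^{2}\right) = -53 - \left(196 + 19 \cdot 4^{2}\right) = -53 - \left(196 + 19 \cdot 16\right) = -53 - \left(196 + 304\right) = -53 - 500 = -553$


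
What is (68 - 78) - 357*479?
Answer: -171013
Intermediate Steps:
(68 - 78) - 357*479 = -10 - 171003 = -171013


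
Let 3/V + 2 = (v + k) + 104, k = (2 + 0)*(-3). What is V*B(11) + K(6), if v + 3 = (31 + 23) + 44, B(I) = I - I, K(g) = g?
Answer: 6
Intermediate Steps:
B(I) = 0
v = 95 (v = -3 + ((31 + 23) + 44) = -3 + (54 + 44) = -3 + 98 = 95)
k = -6 (k = 2*(-3) = -6)
V = 3/191 (V = 3/(-2 + ((95 - 6) + 104)) = 3/(-2 + (89 + 104)) = 3/(-2 + 193) = 3/191 ≈ 0.015707)
V*B(11) + K(6) = (3/191)*0 + 6 = 0 + 6 = 6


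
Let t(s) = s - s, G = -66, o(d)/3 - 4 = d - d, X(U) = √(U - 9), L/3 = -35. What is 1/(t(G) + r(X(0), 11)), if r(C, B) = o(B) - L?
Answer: 1/117 ≈ 0.0085470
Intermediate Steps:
L = -105 (L = 3*(-35) = -105)
X(U) = √(-9 + U)
o(d) = 12 (o(d) = 12 + 3*(d - d) = 12 + 3*0 = 12 + 0 = 12)
t(s) = 0
r(C, B) = 117 (r(C, B) = 12 - 1*(-105) = 12 + 105 = 117)
1/(t(G) + r(X(0), 11)) = 1/(0 + 117) = 1/117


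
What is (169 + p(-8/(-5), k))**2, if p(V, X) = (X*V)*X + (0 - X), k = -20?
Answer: 687241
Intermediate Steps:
p(V, X) = -X + V*X**2 (p(V, X) = (V*X)*X - X = V*X**2 - X = -X + V*X**2)
(169 + p(-8/(-5), k))**2 = (169 - 20*(-1 - 8/(-5)*(-20)))**2 = (169 - 20*(-1 - 8*(-1/5)*(-20)))**2 = (169 - 20*(-1 + (8/5)*(-20)))**2 = (169 - 20*(-1 - 32))**2 = (169 - 20*(-33))**2 = (169 + 660)**2 = 829**2 = 687241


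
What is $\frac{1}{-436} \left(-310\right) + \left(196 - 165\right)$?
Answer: $\frac{6913}{218} \approx 31.711$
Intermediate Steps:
$\frac{1}{-436} \left(-310\right) + \left(196 - 165\right) = \left(- \frac{1}{436}\right) \left(-310\right) + \left(196 - 165\right) = \frac{155}{218} + 31 = \frac{6913}{218}$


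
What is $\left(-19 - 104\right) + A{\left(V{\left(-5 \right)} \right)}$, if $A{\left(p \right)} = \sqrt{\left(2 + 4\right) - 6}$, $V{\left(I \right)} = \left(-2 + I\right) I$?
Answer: $-123$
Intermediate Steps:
$V{\left(I \right)} = I \left(-2 + I\right)$
$A{\left(p \right)} = 0$ ($A{\left(p \right)} = \sqrt{6 - 6} = \sqrt{0} = 0$)
$\left(-19 - 104\right) + A{\left(V{\left(-5 \right)} \right)} = \left(-19 - 104\right) + 0 = -123 + 0 = -123$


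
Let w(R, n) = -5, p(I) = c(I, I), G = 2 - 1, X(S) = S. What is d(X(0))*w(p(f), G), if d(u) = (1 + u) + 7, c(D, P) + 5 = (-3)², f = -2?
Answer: -40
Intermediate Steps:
G = 1
c(D, P) = 4 (c(D, P) = -5 + (-3)² = -5 + 9 = 4)
p(I) = 4
d(u) = 8 + u
d(X(0))*w(p(f), G) = (8 + 0)*(-5) = 8*(-5) = -40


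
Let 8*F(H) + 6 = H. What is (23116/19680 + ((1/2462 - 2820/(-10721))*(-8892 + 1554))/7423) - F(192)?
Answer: -10765644415479883/481989871679160 ≈ -22.336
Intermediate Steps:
F(H) = -¾ + H/8
(23116/19680 + ((1/2462 - 2820/(-10721))*(-8892 + 1554))/7423) - F(192) = (23116/19680 + ((1/2462 - 2820/(-10721))*(-8892 + 1554))/7423) - (-¾ + (⅛)*192) = (23116*(1/19680) + ((1/2462 - 2820*(-1/10721))*(-7338))*(1/7423)) - (-¾ + 24) = (5779/4920 + ((1/2462 + 2820/10721)*(-7338))*(1/7423)) - 1*93/4 = (5779/4920 + ((6953561/26395102)*(-7338))*(1/7423)) - 93/4 = (5779/4920 - 25512615309/13197551*1/7423) - 93/4 = (5779/4920 - 25512615309/97965421073) - 93/4 = 440620101060587/481989871679160 - 93/4 = -10765644415479883/481989871679160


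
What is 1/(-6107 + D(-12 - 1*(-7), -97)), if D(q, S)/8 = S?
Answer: -1/6883 ≈ -0.00014529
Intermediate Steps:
D(q, S) = 8*S
1/(-6107 + D(-12 - 1*(-7), -97)) = 1/(-6107 + 8*(-97)) = 1/(-6107 - 776) = 1/(-6883) = -1/6883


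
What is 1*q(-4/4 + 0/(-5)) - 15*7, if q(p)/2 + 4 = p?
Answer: -115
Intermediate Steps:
q(p) = -8 + 2*p
1*q(-4/4 + 0/(-5)) - 15*7 = 1*(-8 + 2*(-4/4 + 0/(-5))) - 15*7 = 1*(-8 + 2*(-4*1/4 + 0*(-1/5))) - 105 = 1*(-8 + 2*(-1 + 0)) - 105 = 1*(-8 + 2*(-1)) - 105 = 1*(-8 - 2) - 105 = 1*(-10) - 105 = -10 - 105 = -115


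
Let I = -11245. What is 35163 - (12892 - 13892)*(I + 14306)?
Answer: 3096163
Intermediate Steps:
35163 - (12892 - 13892)*(I + 14306) = 35163 - (12892 - 13892)*(-11245 + 14306) = 35163 - (-1000)*3061 = 35163 - 1*(-3061000) = 35163 + 3061000 = 3096163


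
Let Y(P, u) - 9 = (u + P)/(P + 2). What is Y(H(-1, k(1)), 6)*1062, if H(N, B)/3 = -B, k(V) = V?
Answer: 6372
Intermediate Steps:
H(N, B) = -3*B (H(N, B) = 3*(-B) = -3*B)
Y(P, u) = 9 + (P + u)/(2 + P) (Y(P, u) = 9 + (u + P)/(P + 2) = 9 + (P + u)/(2 + P))
Y(H(-1, k(1)), 6)*1062 = ((18 + 6 + 10*(-3*1))/(2 - 3*1))*1062 = ((18 + 6 + 10*(-3))/(2 - 3))*1062 = ((18 + 6 - 30)/(-1))*1062 = -1*(-6)*1062 = 6*1062 = 6372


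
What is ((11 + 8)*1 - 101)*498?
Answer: -40836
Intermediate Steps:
((11 + 8)*1 - 101)*498 = (19*1 - 101)*498 = (19 - 101)*498 = -82*498 = -40836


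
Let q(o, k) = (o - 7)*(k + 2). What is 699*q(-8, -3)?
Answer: 10485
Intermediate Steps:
q(o, k) = (-7 + o)*(2 + k)
699*q(-8, -3) = 699*(-14 - 7*(-3) + 2*(-8) - 3*(-8)) = 699*(-14 + 21 - 16 + 24) = 699*15 = 10485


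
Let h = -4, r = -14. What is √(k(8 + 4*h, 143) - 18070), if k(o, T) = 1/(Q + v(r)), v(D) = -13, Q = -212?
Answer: I*√4065751/15 ≈ 134.42*I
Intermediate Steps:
k(o, T) = -1/225 (k(o, T) = 1/(-212 - 13) = 1/(-225) = -1/225)
√(k(8 + 4*h, 143) - 18070) = √(-1/225 - 18070) = √(-4065751/225) = I*√4065751/15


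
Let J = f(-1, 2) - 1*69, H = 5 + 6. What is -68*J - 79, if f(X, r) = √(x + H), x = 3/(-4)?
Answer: 4613 - 34*√41 ≈ 4395.3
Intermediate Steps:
x = -¾ (x = 3*(-¼) = -¾ ≈ -0.75000)
H = 11
f(X, r) = √41/2 (f(X, r) = √(-¾ + 11) = √(41/4) = √41/2)
J = -69 + √41/2 (J = √41/2 - 1*69 = √41/2 - 69 = -69 + √41/2 ≈ -65.798)
-68*J - 79 = -68*(-69 + √41/2) - 79 = (4692 - 34*√41) - 79 = 4613 - 34*√41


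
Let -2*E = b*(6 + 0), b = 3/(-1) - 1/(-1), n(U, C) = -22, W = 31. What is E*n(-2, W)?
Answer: -132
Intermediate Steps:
b = -2 (b = 3*(-1) - 1*(-1) = -3 + 1 = -2)
E = 6 (E = -(-1)*(6 + 0) = -(-1)*6 = -½*(-12) = 6)
E*n(-2, W) = 6*(-22) = -132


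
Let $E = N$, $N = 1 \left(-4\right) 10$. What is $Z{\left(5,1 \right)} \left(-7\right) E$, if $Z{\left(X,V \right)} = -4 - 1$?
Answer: $-1400$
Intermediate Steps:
$Z{\left(X,V \right)} = -5$
$N = -40$ ($N = \left(-4\right) 10 = -40$)
$E = -40$
$Z{\left(5,1 \right)} \left(-7\right) E = \left(-5\right) \left(-7\right) \left(-40\right) = 35 \left(-40\right) = -1400$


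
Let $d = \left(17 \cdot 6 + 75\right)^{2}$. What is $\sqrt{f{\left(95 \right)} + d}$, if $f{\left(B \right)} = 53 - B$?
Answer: $\sqrt{31287} \approx 176.88$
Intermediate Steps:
$d = 31329$ ($d = \left(102 + 75\right)^{2} = 177^{2} = 31329$)
$\sqrt{f{\left(95 \right)} + d} = \sqrt{\left(53 - 95\right) + 31329} = \sqrt{-42 + 31329} = \sqrt{31287}$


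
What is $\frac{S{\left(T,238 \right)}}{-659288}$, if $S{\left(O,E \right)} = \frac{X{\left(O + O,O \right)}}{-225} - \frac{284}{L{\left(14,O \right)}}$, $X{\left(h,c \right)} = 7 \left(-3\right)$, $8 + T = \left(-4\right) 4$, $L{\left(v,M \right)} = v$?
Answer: $\frac{10601}{346126200} \approx 3.0628 \cdot 10^{-5}$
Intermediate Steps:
$T = -24$ ($T = -8 - 16 = -24$)
$X{\left(h,c \right)} = -21$
$S{\left(O,E \right)} = - \frac{10601}{525}$ ($S{\left(O,E \right)} = - \frac{21}{-225} - \frac{284}{14} = \left(-21\right) \left(- \frac{1}{225}\right) - \frac{142}{7} = \frac{7}{75} - \frac{142}{7} = - \frac{10601}{525}$)
$\frac{S{\left(T,238 \right)}}{-659288} = - \frac{10601}{525 \left(-659288\right)} = \left(- \frac{10601}{525}\right) \left(- \frac{1}{659288}\right) = \frac{10601}{346126200}$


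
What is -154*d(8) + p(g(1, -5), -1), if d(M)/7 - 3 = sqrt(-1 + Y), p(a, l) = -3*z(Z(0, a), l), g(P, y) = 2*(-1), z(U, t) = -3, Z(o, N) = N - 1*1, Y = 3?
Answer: -3225 - 1078*sqrt(2) ≈ -4749.5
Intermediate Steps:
Z(o, N) = -1 + N (Z(o, N) = N - 1 = -1 + N)
g(P, y) = -2
p(a, l) = 9 (p(a, l) = -3*(-3) = 9)
d(M) = 21 + 7*sqrt(2) (d(M) = 21 + 7*sqrt(-1 + 3) = 21 + 7*sqrt(2))
-154*d(8) + p(g(1, -5), -1) = -154*(21 + 7*sqrt(2)) + 9 = (-3234 - 1078*sqrt(2)) + 9 = -3225 - 1078*sqrt(2)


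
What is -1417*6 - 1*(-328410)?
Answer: 319908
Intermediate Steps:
-1417*6 - 1*(-328410) = -8502 + 328410 = 319908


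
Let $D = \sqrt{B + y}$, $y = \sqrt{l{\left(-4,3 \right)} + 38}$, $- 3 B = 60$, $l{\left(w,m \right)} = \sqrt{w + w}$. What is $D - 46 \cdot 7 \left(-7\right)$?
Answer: $2254 + \sqrt{-20 + \sqrt{2} \sqrt{19 + i \sqrt{2}}} \approx 2254.0 + 3.7192 i$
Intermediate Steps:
$l{\left(w,m \right)} = \sqrt{2} \sqrt{w}$ ($l{\left(w,m \right)} = \sqrt{2 w} = \sqrt{2} \sqrt{w}$)
$B = -20$ ($B = \left(- \frac{1}{3}\right) 60 = -20$)
$y = \sqrt{38 + 2 i \sqrt{2}}$ ($y = \sqrt{\sqrt{2} \sqrt{-4} + 38} = \sqrt{\sqrt{2} \cdot 2 i + 38} = \sqrt{2 i \sqrt{2} + 38} = \sqrt{38 + 2 i \sqrt{2}} \approx 6.1687 + 0.22926 i$)
$D = \sqrt{-20 + \sqrt{38 + 2 i \sqrt{2}}} \approx 0.03082 + 3.7192 i$
$D - 46 \cdot 7 \left(-7\right) = \sqrt{-20 + \sqrt{2} \sqrt{19 + i \sqrt{2}}} - 46 \cdot 7 \left(-7\right) = \sqrt{-20 + \sqrt{2} \sqrt{19 + i \sqrt{2}}} - -2254 = \sqrt{-20 + \sqrt{2} \sqrt{19 + i \sqrt{2}}} + 2254 = 2254 + \sqrt{-20 + \sqrt{2} \sqrt{19 + i \sqrt{2}}}$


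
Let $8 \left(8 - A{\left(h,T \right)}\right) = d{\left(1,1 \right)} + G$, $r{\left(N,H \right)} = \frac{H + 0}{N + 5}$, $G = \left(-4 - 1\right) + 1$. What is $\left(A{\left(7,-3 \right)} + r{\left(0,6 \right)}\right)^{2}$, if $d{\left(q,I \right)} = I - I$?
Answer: $\frac{9409}{100} \approx 94.09$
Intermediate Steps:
$d{\left(q,I \right)} = 0$
$G = -4$ ($G = -5 + 1 = -4$)
$r{\left(N,H \right)} = \frac{H}{5 + N}$
$A{\left(h,T \right)} = \frac{17}{2}$ ($A{\left(h,T \right)} = 8 - \frac{0 - 4}{8} = 8 - - \frac{1}{2} = 8 + \frac{1}{2} = \frac{17}{2}$)
$\left(A{\left(7,-3 \right)} + r{\left(0,6 \right)}\right)^{2} = \left(\frac{17}{2} + \frac{6}{5 + 0}\right)^{2} = \left(\frac{17}{2} + \frac{6}{5}\right)^{2} = \left(\frac{97}{10}\right)^{2} = \frac{9409}{100}$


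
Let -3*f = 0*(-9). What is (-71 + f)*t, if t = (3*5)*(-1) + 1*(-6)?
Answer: 1491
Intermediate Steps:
f = 0 (f = -0*(-9) = -1/3*0 = 0)
t = -21 (t = 15*(-1) - 6 = -15 - 6 = -21)
(-71 + f)*t = (-71 + 0)*(-21) = -71*(-21) = 1491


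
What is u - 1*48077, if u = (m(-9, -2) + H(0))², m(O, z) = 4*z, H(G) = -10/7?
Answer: -2351417/49 ≈ -47988.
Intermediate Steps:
H(G) = -10/7 (H(G) = -10*⅐ = -10/7)
u = 4356/49 (u = (4*(-2) - 10/7)² = (-8 - 10/7)² = (-66/7)² = 4356/49 ≈ 88.898)
u - 1*48077 = 4356/49 - 1*48077 = 4356/49 - 48077 = -2351417/49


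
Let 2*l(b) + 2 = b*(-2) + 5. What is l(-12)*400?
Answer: 5400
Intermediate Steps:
l(b) = 3/2 - b (l(b) = -1 + (b*(-2) + 5)/2 = -1 + (-2*b + 5)/2 = -1 + (5 - 2*b)/2 = -1 + (5/2 - b) = 3/2 - b)
l(-12)*400 = (3/2 - 1*(-12))*400 = (3/2 + 12)*400 = (27/2)*400 = 5400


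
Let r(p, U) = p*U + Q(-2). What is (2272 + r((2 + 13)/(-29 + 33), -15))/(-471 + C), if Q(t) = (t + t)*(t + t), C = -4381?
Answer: -8927/19408 ≈ -0.45996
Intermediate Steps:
Q(t) = 4*t² (Q(t) = (2*t)*(2*t) = 4*t²)
r(p, U) = 16 + U*p (r(p, U) = p*U + 4*(-2)² = U*p + 4*4 = U*p + 16 = 16 + U*p)
(2272 + r((2 + 13)/(-29 + 33), -15))/(-471 + C) = (2272 + (16 - 15*(2 + 13)/(-29 + 33)))/(-471 - 4381) = (2272 + (16 - 225/4))/(-4852) = (2272 + (16 - 225/4))*(-1/4852) = (2272 - 161/4)*(-1/4852) = (8927/4)*(-1/4852) = -8927/19408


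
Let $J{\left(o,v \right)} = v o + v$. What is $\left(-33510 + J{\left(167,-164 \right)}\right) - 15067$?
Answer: $-76129$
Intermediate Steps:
$J{\left(o,v \right)} = v + o v$ ($J{\left(o,v \right)} = o v + v = v + o v$)
$\left(-33510 + J{\left(167,-164 \right)}\right) - 15067 = \left(-33510 - 164 \left(1 + 167\right)\right) - 15067 = \left(-33510 - 27552\right) - 15067 = -61062 - 15067 = -76129$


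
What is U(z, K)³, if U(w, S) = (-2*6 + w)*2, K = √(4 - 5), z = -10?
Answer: -85184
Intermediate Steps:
K = I (K = √(-1) = I ≈ 1.0*I)
U(w, S) = -24 + 2*w (U(w, S) = (-12 + w)*2 = -24 + 2*w)
U(z, K)³ = (-24 + 2*(-10))³ = (-24 - 20)³ = (-44)³ = -85184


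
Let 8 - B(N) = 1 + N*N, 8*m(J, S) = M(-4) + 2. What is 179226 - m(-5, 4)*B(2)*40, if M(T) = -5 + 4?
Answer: 179211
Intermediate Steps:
M(T) = -1
m(J, S) = 1/8 (m(J, S) = (-1 + 2)/8 = (1/8)*1 = 1/8)
B(N) = 7 - N**2 (B(N) = 8 - (1 + N*N) = 8 - (1 + N**2) = 8 + (-1 - N**2) = 7 - N**2)
179226 - m(-5, 4)*B(2)*40 = 179226 - (7 - 1*2**2)/8*40 = 179226 - (7 - 1*4)/8*40 = 179226 - (7 - 4)/8*40 = 179226 - (1/8)*3*40 = 179226 - 3*40/8 = 179226 - 1*15 = 179226 - 15 = 179211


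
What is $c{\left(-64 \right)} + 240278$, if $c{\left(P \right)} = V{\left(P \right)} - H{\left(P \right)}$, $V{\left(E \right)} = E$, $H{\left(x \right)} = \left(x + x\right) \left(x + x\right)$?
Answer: $223830$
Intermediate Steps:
$H{\left(x \right)} = 4 x^{2}$ ($H{\left(x \right)} = 2 x 2 x = 4 x^{2}$)
$c{\left(P \right)} = P - 4 P^{2}$
$c{\left(-64 \right)} + 240278 = - 64 \left(1 - -256\right) + 240278 = - 64 \left(1 + 256\right) + 240278 = \left(-64\right) 257 + 240278 = -16448 + 240278 = 223830$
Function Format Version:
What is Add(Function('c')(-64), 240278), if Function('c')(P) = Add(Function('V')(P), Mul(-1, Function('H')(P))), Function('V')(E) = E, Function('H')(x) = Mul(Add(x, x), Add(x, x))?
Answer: 223830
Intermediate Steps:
Function('H')(x) = Mul(4, Pow(x, 2)) (Function('H')(x) = Mul(Mul(2, x), Mul(2, x)) = Mul(4, Pow(x, 2)))
Function('c')(P) = Add(P, Mul(-4, Pow(P, 2))) (Function('c')(P) = Add(P, Mul(-1, Mul(4, Pow(P, 2)))) = Add(P, Mul(-4, Pow(P, 2))))
Add(Function('c')(-64), 240278) = Add(Mul(-64, Add(1, Mul(-4, -64))), 240278) = Add(Mul(-64, Add(1, 256)), 240278) = Add(Mul(-64, 257), 240278) = Add(-16448, 240278) = 223830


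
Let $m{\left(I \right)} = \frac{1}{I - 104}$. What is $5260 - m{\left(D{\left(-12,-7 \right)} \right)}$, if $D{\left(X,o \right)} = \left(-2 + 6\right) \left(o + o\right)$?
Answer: $\frac{841601}{160} \approx 5260.0$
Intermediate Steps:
$D{\left(X,o \right)} = 8 o$ ($D{\left(X,o \right)} = 4 \cdot 2 o = 8 o$)
$m{\left(I \right)} = \frac{1}{-104 + I}$
$5260 - m{\left(D{\left(-12,-7 \right)} \right)} = 5260 - \frac{1}{-104 + 8 \left(-7\right)} = 5260 - \frac{1}{-104 - 56} = 5260 - \frac{1}{-160} = 5260 - - \frac{1}{160} = 5260 + \frac{1}{160} = \frac{841601}{160}$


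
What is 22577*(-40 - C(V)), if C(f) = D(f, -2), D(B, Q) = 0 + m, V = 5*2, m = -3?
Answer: -835349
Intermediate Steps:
V = 10
D(B, Q) = -3 (D(B, Q) = 0 - 3 = -3)
C(f) = -3
22577*(-40 - C(V)) = 22577*(-40 - 1*(-3)) = 22577*(-40 + 3) = 22577*(-37) = -835349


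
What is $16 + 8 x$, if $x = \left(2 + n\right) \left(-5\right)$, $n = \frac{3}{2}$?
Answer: $-124$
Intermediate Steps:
$n = \frac{3}{2}$ ($n = 3 \cdot \frac{1}{2} = \frac{3}{2} \approx 1.5$)
$x = - \frac{35}{2}$ ($x = \left(2 + \frac{3}{2}\right) \left(-5\right) = \frac{7}{2} \left(-5\right) = - \frac{35}{2} \approx -17.5$)
$16 + 8 x = 16 + 8 \left(- \frac{35}{2}\right) = 16 - 140 = -124$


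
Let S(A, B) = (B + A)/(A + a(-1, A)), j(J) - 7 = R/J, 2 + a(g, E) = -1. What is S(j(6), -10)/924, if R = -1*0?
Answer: -1/1232 ≈ -0.00081169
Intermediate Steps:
R = 0
a(g, E) = -3 (a(g, E) = -2 - 1 = -3)
j(J) = 7 (j(J) = 7 + 0/J = 7 + 0 = 7)
S(A, B) = (A + B)/(-3 + A) (S(A, B) = (B + A)/(A - 3) = (A + B)/(-3 + A))
S(j(6), -10)/924 = ((7 - 10)/(-3 + 7))/924 = (-3/4)*(1/924) = ((1/4)*(-3))*(1/924) = -3/4*1/924 = -1/1232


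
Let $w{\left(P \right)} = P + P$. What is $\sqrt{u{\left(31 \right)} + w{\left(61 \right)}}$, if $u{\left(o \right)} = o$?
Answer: $3 \sqrt{17} \approx 12.369$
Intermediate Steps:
$w{\left(P \right)} = 2 P$
$\sqrt{u{\left(31 \right)} + w{\left(61 \right)}} = \sqrt{31 + 2 \cdot 61} = \sqrt{31 + 122} = \sqrt{153} = 3 \sqrt{17}$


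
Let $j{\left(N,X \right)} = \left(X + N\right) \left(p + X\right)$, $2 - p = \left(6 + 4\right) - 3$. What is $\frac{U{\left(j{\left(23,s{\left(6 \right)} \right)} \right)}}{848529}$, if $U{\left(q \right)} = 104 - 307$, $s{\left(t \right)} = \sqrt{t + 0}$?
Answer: $- \frac{203}{848529} \approx -0.00023924$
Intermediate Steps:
$p = -5$ ($p = 2 - \left(\left(6 + 4\right) - 3\right) = 2 - \left(10 - 3\right) = 2 - 7 = -5$)
$s{\left(t \right)} = \sqrt{t}$
$j{\left(N,X \right)} = \left(-5 + X\right) \left(N + X\right)$ ($j{\left(N,X \right)} = \left(X + N\right) \left(-5 + X\right) = \left(N + X\right) \left(-5 + X\right) = \left(-5 + X\right) \left(N + X\right)$)
$U{\left(q \right)} = -203$ ($U{\left(q \right)} = 104 - 307 = -203$)
$\frac{U{\left(j{\left(23,s{\left(6 \right)} \right)} \right)}}{848529} = - \frac{203}{848529}$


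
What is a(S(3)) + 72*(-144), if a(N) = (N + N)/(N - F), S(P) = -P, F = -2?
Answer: -10362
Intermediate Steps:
a(N) = 2*N/(2 + N) (a(N) = (N + N)/(N - 1*(-2)) = (2*N)/(N + 2) = (2*N)/(2 + N) = 2*N/(2 + N))
a(S(3)) + 72*(-144) = 2*(-1*3)/(2 - 1*3) + 72*(-144) = 2*(-3)/(2 - 3) - 10368 = 2*(-3)/(-1) - 10368 = 2*(-3)*(-1) - 10368 = 6 - 10368 = -10362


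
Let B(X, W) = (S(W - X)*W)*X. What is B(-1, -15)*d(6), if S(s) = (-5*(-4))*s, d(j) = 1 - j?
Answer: 21000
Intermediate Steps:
S(s) = 20*s
B(X, W) = W*X*(-20*X + 20*W) (B(X, W) = ((20*(W - X))*W)*X = ((-20*X + 20*W)*W)*X = (W*(-20*X + 20*W))*X = W*X*(-20*X + 20*W))
B(-1, -15)*d(6) = (20*(-15)*(-1)*(-15 - 1*(-1)))*(1 - 1*6) = (20*(-15)*(-1)*(-15 + 1))*(1 - 6) = (20*(-15)*(-1)*(-14))*(-5) = -4200*(-5) = 21000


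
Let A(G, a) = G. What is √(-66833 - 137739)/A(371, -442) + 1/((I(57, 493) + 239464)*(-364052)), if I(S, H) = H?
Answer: -1/87356825764 + 2*I*√51143/371 ≈ -1.1447e-11 + 1.2191*I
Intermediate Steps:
√(-66833 - 137739)/A(371, -442) + 1/((I(57, 493) + 239464)*(-364052)) = √(-66833 - 137739)/371 + 1/((493 + 239464)*(-364052)) = √(-204572)*(1/371) - 1/364052/239957 = (2*I*√51143)*(1/371) + (1/239957)*(-1/364052) = 2*I*√51143/371 - 1/87356825764 = -1/87356825764 + 2*I*√51143/371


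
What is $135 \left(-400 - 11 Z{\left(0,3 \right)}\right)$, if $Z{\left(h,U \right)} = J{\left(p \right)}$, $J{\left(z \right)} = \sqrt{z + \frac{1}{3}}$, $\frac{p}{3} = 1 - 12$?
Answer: $-54000 - 3465 i \sqrt{6} \approx -54000.0 - 8487.5 i$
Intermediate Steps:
$p = -33$ ($p = 3 \left(1 - 12\right) = 3 \left(-11\right) = -33$)
$J{\left(z \right)} = \sqrt{\frac{1}{3} + z}$ ($J{\left(z \right)} = \sqrt{z + \frac{1}{3}} = \sqrt{\frac{1}{3} + z}$)
$Z{\left(h,U \right)} = \frac{7 i \sqrt{6}}{3}$ ($Z{\left(h,U \right)} = \frac{\sqrt{3 + 9 \left(-33\right)}}{3} = \frac{\sqrt{3 - 297}}{3} = \frac{\sqrt{-294}}{3} = \frac{7 i \sqrt{6}}{3}$)
$135 \left(-400 - 11 Z{\left(0,3 \right)}\right) = 135 \left(-400 - 11 \frac{7 i \sqrt{6}}{3}\right) = 135 \left(-400 - \frac{77 i \sqrt{6}}{3}\right) = -54000 - 3465 i \sqrt{6}$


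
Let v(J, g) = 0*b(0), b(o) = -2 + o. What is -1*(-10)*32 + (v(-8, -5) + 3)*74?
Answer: 542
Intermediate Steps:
v(J, g) = 0 (v(J, g) = 0*(-2 + 0) = 0*(-2) = 0)
-1*(-10)*32 + (v(-8, -5) + 3)*74 = -1*(-10)*32 + (0 + 3)*74 = 10*32 + 3*74 = 320 + 222 = 542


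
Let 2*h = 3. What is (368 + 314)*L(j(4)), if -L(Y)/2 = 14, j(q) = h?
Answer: -19096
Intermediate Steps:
h = 3/2 (h = (½)*3 = 3/2 ≈ 1.5000)
j(q) = 3/2
L(Y) = -28 (L(Y) = -2*14 = -28)
(368 + 314)*L(j(4)) = (368 + 314)*(-28) = 682*(-28) = -19096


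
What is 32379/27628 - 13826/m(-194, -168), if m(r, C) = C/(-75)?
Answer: -596737811/96698 ≈ -6171.1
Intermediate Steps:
m(r, C) = -C/75 (m(r, C) = C*(-1/75) = -C/75)
32379/27628 - 13826/m(-194, -168) = 32379/27628 - 13826/((-1/75*(-168))) = 32379*(1/27628) - 13826/56/25 = 32379/27628 - 13826*25/56 = 32379/27628 - 172825/28 = -596737811/96698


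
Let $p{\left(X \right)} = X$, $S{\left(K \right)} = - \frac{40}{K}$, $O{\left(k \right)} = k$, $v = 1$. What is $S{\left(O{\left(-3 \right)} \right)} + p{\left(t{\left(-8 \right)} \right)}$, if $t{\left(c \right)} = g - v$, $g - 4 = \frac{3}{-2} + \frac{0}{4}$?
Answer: $\frac{89}{6} \approx 14.833$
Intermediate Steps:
$g = \frac{5}{2}$ ($g = 4 + \left(\frac{3}{-2} + \frac{0}{4}\right) = 4 + \left(3 \left(- \frac{1}{2}\right) + 0 \cdot \frac{1}{4}\right) = 4 + \left(- \frac{3}{2} + 0\right) = 4 - \frac{3}{2} = \frac{5}{2} \approx 2.5$)
$t{\left(c \right)} = \frac{3}{2}$ ($t{\left(c \right)} = \frac{5}{2} - 1 = \frac{3}{2}$)
$S{\left(O{\left(-3 \right)} \right)} + p{\left(t{\left(-8 \right)} \right)} = - \frac{40}{-3} + \frac{3}{2} = \left(-40\right) \left(- \frac{1}{3}\right) + \frac{3}{2} = \frac{40}{3} + \frac{3}{2} = \frac{89}{6}$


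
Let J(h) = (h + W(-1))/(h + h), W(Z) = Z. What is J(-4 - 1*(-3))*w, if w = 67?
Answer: 67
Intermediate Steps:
J(h) = (-1 + h)/(2*h) (J(h) = (h - 1)/(h + h) = (-1 + h)/((2*h)) = (-1 + h)*(1/(2*h)) = (-1 + h)/(2*h))
J(-4 - 1*(-3))*w = ((-1 + (-4 - 1*(-3)))/(2*(-4 - 1*(-3))))*67 = ((-1 + (-4 + 3))/(2*(-4 + 3)))*67 = ((1/2)*(-1 - 1)/(-1))*67 = ((1/2)*(-1)*(-2))*67 = 1*67 = 67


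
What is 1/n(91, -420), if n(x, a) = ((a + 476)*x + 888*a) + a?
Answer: -1/368284 ≈ -2.7153e-6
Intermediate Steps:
n(x, a) = 889*a + x*(476 + a) (n(x, a) = ((476 + a)*x + 888*a) + a = (x*(476 + a) + 888*a) + a = (888*a + x*(476 + a)) + a = 889*a + x*(476 + a))
1/n(91, -420) = 1/(476*91 + 889*(-420) - 420*91) = 1/(43316 - 373380 - 38220) = 1/(-368284) = -1/368284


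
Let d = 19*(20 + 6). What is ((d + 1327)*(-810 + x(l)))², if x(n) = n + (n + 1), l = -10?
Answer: 2278919332881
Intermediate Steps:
x(n) = 1 + 2*n (x(n) = n + (1 + n) = 1 + 2*n)
d = 494 (d = 19*26 = 494)
((d + 1327)*(-810 + x(l)))² = ((494 + 1327)*(-810 + (1 + 2*(-10))))² = (1821*(-810 + (1 - 20)))² = (1821*(-810 - 19))² = (1821*(-829))² = (-1509609)² = 2278919332881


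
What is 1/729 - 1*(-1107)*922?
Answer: 744056767/729 ≈ 1.0207e+6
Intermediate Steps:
1/729 - 1*(-1107)*922 = 1/729 + 1107*922 = 1/729 + 1020654 = 744056767/729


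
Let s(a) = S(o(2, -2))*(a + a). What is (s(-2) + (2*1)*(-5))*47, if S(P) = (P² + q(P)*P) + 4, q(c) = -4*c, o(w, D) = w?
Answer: 1034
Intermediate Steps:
S(P) = 4 - 3*P² (S(P) = (P² + (-4*P)*P) + 4 = (P² - 4*P²) + 4 = -3*P² + 4 = 4 - 3*P²)
s(a) = -16*a (s(a) = (4 - 3*2²)*(a + a) = (4 - 3*4)*(2*a) = (4 - 12)*(2*a) = -16*a)
(s(-2) + (2*1)*(-5))*47 = (-16*(-2) + (2*1)*(-5))*47 = (32 + 2*(-5))*47 = (32 - 10)*47 = 22*47 = 1034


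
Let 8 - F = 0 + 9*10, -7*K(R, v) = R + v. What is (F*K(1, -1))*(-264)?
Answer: 0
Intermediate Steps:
K(R, v) = -R/7 - v/7 (K(R, v) = -(R + v)/7 = -R/7 - v/7)
F = -82 (F = 8 - (0 + 9*10) = 8 - (0 + 90) = 8 - 1*90 = 8 - 90 = -82)
(F*K(1, -1))*(-264) = -82*(-1/7*1 - 1/7*(-1))*(-264) = -82*(-1/7 + 1/7)*(-264) = -82*0*(-264) = 0*(-264) = 0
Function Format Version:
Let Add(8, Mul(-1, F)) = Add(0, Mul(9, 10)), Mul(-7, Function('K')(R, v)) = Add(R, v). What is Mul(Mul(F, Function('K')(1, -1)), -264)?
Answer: 0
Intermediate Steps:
Function('K')(R, v) = Add(Mul(Rational(-1, 7), R), Mul(Rational(-1, 7), v)) (Function('K')(R, v) = Mul(Rational(-1, 7), Add(R, v)) = Add(Mul(Rational(-1, 7), R), Mul(Rational(-1, 7), v)))
F = -82 (F = Add(8, Mul(-1, Add(0, Mul(9, 10)))) = Add(8, Mul(-1, Add(0, 90))) = Add(8, Mul(-1, 90)) = Add(8, -90) = -82)
Mul(Mul(F, Function('K')(1, -1)), -264) = Mul(Mul(-82, Add(Mul(Rational(-1, 7), 1), Mul(Rational(-1, 7), -1))), -264) = Mul(Mul(-82, Add(Rational(-1, 7), Rational(1, 7))), -264) = Mul(Mul(-82, 0), -264) = Mul(0, -264) = 0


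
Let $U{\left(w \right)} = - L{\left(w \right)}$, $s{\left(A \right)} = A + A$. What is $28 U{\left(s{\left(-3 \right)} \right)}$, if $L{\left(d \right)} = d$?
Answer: $168$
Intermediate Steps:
$s{\left(A \right)} = 2 A$
$U{\left(w \right)} = - w$
$28 U{\left(s{\left(-3 \right)} \right)} = 28 \left(- 2 \left(-3\right)\right) = 28 \left(\left(-1\right) \left(-6\right)\right) = 28 \cdot 6 = 168$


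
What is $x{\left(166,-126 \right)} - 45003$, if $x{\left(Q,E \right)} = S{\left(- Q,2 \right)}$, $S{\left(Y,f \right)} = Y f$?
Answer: $-45335$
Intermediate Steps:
$x{\left(Q,E \right)} = - 2 Q$ ($x{\left(Q,E \right)} = - Q 2 = - 2 Q$)
$x{\left(166,-126 \right)} - 45003 = \left(-2\right) 166 - 45003 = -332 - 45003 = -45335$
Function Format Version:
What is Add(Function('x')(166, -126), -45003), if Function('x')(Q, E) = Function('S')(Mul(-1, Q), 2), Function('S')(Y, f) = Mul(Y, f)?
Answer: -45335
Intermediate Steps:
Function('x')(Q, E) = Mul(-2, Q) (Function('x')(Q, E) = Mul(Mul(-1, Q), 2) = Mul(-2, Q))
Add(Function('x')(166, -126), -45003) = Add(Mul(-2, 166), -45003) = Add(-332, -45003) = -45335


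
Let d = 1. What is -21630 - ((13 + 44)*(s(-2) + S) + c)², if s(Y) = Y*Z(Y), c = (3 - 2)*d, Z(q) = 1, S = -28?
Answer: -2942311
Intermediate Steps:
c = 1 (c = (3 - 2)*1 = 1*1 = 1)
s(Y) = Y (s(Y) = Y*1 = Y)
-21630 - ((13 + 44)*(s(-2) + S) + c)² = -21630 - ((13 + 44)*(-2 - 28) + 1)² = -21630 - (57*(-30) + 1)² = -21630 - (-1710 + 1)² = -21630 - 1*(-1709)² = -21630 - 1*2920681 = -21630 - 2920681 = -2942311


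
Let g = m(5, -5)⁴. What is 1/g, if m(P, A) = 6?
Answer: 1/1296 ≈ 0.00077160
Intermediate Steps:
g = 1296 (g = 6⁴ = 1296)
1/g = 1/1296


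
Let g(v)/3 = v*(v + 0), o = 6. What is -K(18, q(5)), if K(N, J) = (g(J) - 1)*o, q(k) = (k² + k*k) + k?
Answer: -54444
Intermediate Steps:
q(k) = k + 2*k² (q(k) = (k² + k²) + k = 2*k² + k = k + 2*k²)
g(v) = 3*v² (g(v) = 3*(v*(v + 0)) = 3*(v*v) = 3*v²)
K(N, J) = -6 + 18*J² (K(N, J) = (3*J² - 1)*6 = (-1 + 3*J²)*6 = -6 + 18*J²)
-K(18, q(5)) = -(-6 + 18*(5*(1 + 2*5))²) = -(-6 + 18*(5*(1 + 10))²) = -(-6 + 18*(5*11)²) = -(-6 + 18*55²) = -(-6 + 18*3025) = -(-6 + 54450) = -1*54444 = -54444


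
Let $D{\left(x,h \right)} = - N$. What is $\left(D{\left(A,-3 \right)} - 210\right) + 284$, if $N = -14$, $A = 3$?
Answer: $88$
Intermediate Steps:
$D{\left(x,h \right)} = 14$ ($D{\left(x,h \right)} = \left(-1\right) \left(-14\right) = 14$)
$\left(D{\left(A,-3 \right)} - 210\right) + 284 = \left(14 - 210\right) + 284 = -196 + 284 = 88$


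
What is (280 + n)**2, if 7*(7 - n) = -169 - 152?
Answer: 5428900/49 ≈ 1.1079e+5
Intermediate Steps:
n = 370/7 (n = 7 - (-169 - 152)/7 = 7 - 1/7*(-321) = 7 + 321/7 = 370/7 ≈ 52.857)
(280 + n)**2 = (280 + 370/7)**2 = (2330/7)**2 = 5428900/49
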